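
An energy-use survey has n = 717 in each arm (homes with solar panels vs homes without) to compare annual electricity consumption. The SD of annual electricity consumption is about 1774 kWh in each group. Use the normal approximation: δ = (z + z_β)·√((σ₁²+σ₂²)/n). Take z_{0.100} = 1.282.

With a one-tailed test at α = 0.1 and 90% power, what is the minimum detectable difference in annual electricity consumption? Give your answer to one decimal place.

Minimum detectable difference ≈ 240.2 kWh

δ = (z_α + z_β) · √((σ₁²+σ₂²)/n)
  = (1.282 + 1.282) · √(6294152/717)
  = 2.564 · √8778.5
  = 2.564 · 93.6934
  = 240.2299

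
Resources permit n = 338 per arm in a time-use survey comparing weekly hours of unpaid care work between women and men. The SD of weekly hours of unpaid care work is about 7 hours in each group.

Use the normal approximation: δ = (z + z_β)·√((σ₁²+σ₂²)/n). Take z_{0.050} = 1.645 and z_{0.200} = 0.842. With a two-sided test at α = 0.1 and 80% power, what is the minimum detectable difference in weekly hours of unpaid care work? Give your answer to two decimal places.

Minimum detectable difference ≈ 1.34 hours

δ = (z_{α/2} + z_β) · √((σ₁²+σ₂²)/n)
  = (1.645 + 0.842) · √(98/338)
  = 2.487 · √0.28994
  = 2.487 · 0.5385
  = 1.3392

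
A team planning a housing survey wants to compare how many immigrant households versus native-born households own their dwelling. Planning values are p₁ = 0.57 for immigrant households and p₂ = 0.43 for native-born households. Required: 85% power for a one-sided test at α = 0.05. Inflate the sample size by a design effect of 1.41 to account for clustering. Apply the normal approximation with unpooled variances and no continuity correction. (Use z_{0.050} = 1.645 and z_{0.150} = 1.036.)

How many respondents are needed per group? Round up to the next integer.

n = 254 per group

n = (z_α + z_β)² · [p₁(1−p₁) + p₂(1−p₂)] / (p₁ − p₂)²
  = (1.645 + 1.036)² · (0.57·0.43 + 0.43·0.57) / (0.14)²
  = (2.681)² · (0.2451 + 0.2451) / 0.0196
  = 7.1878 · 0.4902 / 0.0196
  = 179.77
Design effect: 1.41 × 179.77 = 253.47.
Round up → n = 254 per group.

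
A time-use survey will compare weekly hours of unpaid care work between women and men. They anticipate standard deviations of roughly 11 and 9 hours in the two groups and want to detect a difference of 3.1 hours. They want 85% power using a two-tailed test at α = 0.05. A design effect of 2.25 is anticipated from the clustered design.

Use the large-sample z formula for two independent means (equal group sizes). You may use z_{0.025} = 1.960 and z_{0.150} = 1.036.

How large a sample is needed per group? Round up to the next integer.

n = 425 per group

n = (z_{α/2} + z_β)² · (σ₁² + σ₂²) / δ²
  = (1.960 + 1.036)² · (11² + 9² = 202) / 3.1²
  = 8.9760 · 202 / 9.61
  = 188.67
Design effect: 2.25 × 188.67 = 424.52.
Round up → n = 425 per group.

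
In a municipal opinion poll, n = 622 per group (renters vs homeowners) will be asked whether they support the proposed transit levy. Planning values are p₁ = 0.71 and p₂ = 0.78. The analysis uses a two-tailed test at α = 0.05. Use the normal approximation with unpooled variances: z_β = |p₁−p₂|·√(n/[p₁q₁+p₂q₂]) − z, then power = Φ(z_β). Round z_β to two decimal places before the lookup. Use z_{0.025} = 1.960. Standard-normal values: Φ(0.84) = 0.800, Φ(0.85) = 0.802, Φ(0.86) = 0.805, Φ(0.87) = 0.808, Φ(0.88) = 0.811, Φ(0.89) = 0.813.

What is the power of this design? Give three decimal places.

Power ≈ 0.811

z_β = |p₁−p₂|·√(n/[p₁q₁+p₂q₂]) − z_{α/2}
    = 0.07 · √(622/0.3775) − 1.960
    = 0.07 · 40.5917 − 1.960
    = 2.8414 − 1.960 = 0.8814 → 0.88
Power = Φ(0.88) = 0.811.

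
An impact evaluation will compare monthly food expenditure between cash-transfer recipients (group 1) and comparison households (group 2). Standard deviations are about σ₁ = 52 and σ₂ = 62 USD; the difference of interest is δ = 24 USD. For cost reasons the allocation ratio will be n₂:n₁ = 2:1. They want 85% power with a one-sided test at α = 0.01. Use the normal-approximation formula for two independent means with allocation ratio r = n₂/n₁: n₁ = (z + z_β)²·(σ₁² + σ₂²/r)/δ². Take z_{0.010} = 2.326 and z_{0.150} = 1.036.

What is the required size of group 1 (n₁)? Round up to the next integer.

n₁ = 91

n₁ = (z_α + z_β)² · (σ₁² + σ₂²/r) / δ²
   = (2.326 + 1.036)² · (52² + 62²/2) / 24²
   = 11.3030 · (2704 + 1922) / 576
   = 11.3030 · 4626 / 576
   = 90.78
Round up → n₁ = 91; n₂ = r·n₁ = 2 × 91 = 182.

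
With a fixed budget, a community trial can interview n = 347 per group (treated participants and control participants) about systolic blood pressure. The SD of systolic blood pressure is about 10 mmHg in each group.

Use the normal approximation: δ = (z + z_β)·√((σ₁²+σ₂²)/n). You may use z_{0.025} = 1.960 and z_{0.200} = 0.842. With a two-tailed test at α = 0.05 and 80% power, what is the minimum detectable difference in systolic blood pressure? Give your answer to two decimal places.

δ = (z_{α/2} + z_β) · √((σ₁²+σ₂²)/n)
  = (1.960 + 0.842) · √(200/347)
  = 2.802 · √0.57637
  = 2.802 · 0.7592
  = 2.1272

Minimum detectable difference ≈ 2.13 mmHg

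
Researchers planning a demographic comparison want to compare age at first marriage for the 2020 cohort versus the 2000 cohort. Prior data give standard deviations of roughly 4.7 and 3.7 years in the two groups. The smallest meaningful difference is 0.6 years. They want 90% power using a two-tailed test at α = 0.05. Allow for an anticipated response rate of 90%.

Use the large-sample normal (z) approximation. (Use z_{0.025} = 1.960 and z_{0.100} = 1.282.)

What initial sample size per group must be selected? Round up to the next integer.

n = 1161 per group

n = (z_{α/2} + z_β)² · (σ₁² + σ₂²) / δ²
  = (1.960 + 1.282)² · (4.7² + 3.7² = 35.78) / 0.6²
  = 10.5106 · 35.78 / 0.36
  = 1044.63
Adjust for 90% response: 1044.63 / 0.90 = 1160.70.
Round up → n = 1161 per group.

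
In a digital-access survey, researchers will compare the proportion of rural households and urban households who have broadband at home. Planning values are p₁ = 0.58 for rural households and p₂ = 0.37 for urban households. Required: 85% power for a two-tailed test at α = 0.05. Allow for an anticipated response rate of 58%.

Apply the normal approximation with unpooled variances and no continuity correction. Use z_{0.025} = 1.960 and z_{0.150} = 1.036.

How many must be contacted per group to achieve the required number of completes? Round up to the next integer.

n = (z_{α/2} + z_β)² · [p₁(1−p₁) + p₂(1−p₂)] / (p₁ − p₂)²
  = (1.960 + 1.036)² · (0.58·0.42 + 0.37·0.63) / (0.21)²
  = (2.996)² · (0.2436 + 0.2331) / 0.0441
  = 8.9760 · 0.4767 / 0.0441
  = 97.03
Adjust for 58% response: 97.03 / 0.58 = 167.29.
Round up → n = 168 per group.

n = 168 per group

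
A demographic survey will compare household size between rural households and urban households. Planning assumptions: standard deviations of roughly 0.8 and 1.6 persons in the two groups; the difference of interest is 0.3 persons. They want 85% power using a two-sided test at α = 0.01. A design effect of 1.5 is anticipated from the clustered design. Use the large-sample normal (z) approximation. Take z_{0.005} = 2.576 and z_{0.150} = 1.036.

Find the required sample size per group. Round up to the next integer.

n = 696 per group

n = (z_{α/2} + z_β)² · (σ₁² + σ₂²) / δ²
  = (2.576 + 1.036)² · (0.8² + 1.6² = 3.2) / 0.3²
  = 13.0465 · 3.2 / 0.09
  = 463.88
Design effect: 1.5 × 463.88 = 695.82.
Round up → n = 696 per group.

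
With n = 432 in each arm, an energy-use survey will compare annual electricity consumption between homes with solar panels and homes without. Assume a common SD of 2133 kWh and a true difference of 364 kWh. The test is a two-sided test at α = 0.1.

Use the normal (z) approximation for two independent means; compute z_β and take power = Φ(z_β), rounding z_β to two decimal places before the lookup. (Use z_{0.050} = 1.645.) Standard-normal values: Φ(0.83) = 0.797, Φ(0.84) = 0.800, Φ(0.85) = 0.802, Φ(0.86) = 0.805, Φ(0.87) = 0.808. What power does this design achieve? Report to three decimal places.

z_β = δ·√(n/(σ₁²+σ₂²)) − z_{α/2}
    = 364 · √(432/9099378) − 1.645
    = 364 · 0.00689 − 1.645
    = 2.5081 − 1.645 = 0.8631 → 0.86
Power = Φ(0.86) = 0.805.

Power ≈ 0.805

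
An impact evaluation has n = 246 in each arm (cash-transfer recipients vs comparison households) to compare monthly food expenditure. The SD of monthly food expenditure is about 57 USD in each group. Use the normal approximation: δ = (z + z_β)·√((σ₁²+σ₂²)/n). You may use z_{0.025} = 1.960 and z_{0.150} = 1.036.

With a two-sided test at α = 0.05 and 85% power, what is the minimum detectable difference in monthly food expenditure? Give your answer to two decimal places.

δ = (z_{α/2} + z_β) · √((σ₁²+σ₂²)/n)
  = (1.960 + 1.036) · √(6498/246)
  = 2.996 · √26.4146
  = 2.996 · 5.1395
  = 15.3980

Minimum detectable difference ≈ 15.40 USD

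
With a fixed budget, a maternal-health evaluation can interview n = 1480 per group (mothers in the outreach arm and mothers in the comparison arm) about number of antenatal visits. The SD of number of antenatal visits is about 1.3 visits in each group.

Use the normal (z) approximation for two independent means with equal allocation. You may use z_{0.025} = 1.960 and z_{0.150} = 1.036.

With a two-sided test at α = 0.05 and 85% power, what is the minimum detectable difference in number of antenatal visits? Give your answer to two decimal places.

δ = (z_{α/2} + z_β) · √((σ₁²+σ₂²)/n)
  = (1.960 + 1.036) · √(3.38/1480)
  = 2.996 · √0.00228
  = 2.996 · 0.0478
  = 0.1432

Minimum detectable difference ≈ 0.14 visits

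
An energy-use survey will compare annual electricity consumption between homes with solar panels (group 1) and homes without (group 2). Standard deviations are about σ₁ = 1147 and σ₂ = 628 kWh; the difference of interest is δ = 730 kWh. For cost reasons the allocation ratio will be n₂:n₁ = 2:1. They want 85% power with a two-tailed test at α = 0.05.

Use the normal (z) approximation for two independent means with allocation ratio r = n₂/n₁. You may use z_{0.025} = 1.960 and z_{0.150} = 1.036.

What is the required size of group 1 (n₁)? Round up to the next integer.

n₁ = 26

n₁ = (z_{α/2} + z_β)² · (σ₁² + σ₂²/r) / δ²
   = (1.960 + 1.036)² · (1147² + 628²/2) / 730²
   = 8.9760 · (1315609 + 197192) / 532900
   = 8.9760 · 1512801 / 532900
   = 25.48
Round up → n₁ = 26; n₂ = r·n₁ = 2 × 26 = 52.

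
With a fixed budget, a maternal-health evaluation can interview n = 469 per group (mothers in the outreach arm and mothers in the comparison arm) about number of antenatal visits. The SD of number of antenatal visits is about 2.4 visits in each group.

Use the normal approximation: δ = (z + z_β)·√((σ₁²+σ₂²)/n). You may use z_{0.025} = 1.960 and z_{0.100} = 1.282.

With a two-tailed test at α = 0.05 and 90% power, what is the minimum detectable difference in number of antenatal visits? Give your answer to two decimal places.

Minimum detectable difference ≈ 0.51 visits

δ = (z_{α/2} + z_β) · √((σ₁²+σ₂²)/n)
  = (1.960 + 1.282) · √(11.52/469)
  = 3.242 · √0.02456
  = 3.242 · 0.1567
  = 0.5081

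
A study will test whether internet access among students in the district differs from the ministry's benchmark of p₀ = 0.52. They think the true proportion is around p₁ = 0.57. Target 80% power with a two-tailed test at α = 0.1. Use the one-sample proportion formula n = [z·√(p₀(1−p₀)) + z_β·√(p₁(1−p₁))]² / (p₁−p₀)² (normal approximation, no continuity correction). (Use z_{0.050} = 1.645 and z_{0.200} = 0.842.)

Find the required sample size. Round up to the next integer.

n = 614

n = [z_{α/2}·√(p₀q₀) + z_β·√(p₁q₁)]² / (p₁ − p₀)²
  = [1.645·√(0.52·0.48) + 0.842·√(0.57·0.43)]² / (0.05)²
  = [1.645·0.4996 + 0.842·0.4951]² / 0.0025
  = [1.2387]² / 0.0025
  = 613.75
Round up → n = 614.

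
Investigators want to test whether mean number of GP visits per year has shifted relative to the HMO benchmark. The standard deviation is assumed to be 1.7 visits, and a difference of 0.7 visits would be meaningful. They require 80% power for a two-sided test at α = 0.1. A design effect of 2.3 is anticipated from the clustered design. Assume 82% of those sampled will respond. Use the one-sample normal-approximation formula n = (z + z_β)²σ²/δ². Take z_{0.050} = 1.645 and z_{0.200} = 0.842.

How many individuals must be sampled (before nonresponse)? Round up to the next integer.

n = 103

n = (z_{α/2} + z_β)² · σ² / δ²
  = (1.645 + 0.842)² · 1.7² / 0.7²
  = 6.1852 · 2.89 / 0.49
  = 36.48
Design effect: 2.3 × 36.48 = 83.90.
Adjust for 82% response: 83.90 / 0.82 = 102.32.
Round up → n = 103.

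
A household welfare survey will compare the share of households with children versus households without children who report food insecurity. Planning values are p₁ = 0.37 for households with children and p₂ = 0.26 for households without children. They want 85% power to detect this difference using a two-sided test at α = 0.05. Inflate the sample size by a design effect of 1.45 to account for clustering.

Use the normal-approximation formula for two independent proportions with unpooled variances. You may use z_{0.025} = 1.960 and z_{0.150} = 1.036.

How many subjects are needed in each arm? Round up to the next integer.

n = (z_{α/2} + z_β)² · [p₁(1−p₁) + p₂(1−p₂)] / (p₁ − p₂)²
  = (1.960 + 1.036)² · (0.37·0.63 + 0.26·0.74) / (0.11)²
  = (2.996)² · (0.2331 + 0.1924) / 0.0121
  = 8.9760 · 0.4255 / 0.0121
  = 315.64
Design effect: 1.45 × 315.64 = 457.68.
Round up → n = 458 per group.

n = 458 per group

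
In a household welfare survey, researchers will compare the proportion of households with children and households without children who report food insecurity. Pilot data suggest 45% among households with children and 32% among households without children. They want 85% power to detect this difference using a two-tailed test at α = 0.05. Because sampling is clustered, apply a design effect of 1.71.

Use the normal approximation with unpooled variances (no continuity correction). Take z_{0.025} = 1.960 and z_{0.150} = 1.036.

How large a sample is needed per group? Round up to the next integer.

n = 423 per group

n = (z_{α/2} + z_β)² · [p₁(1−p₁) + p₂(1−p₂)] / (p₁ − p₂)²
  = (1.960 + 1.036)² · (0.45·0.55 + 0.32·0.68) / (0.13)²
  = (2.996)² · (0.2475 + 0.2176) / 0.0169
  = 8.9760 · 0.4651 / 0.0169
  = 247.03
Design effect: 1.71 × 247.03 = 422.42.
Round up → n = 423 per group.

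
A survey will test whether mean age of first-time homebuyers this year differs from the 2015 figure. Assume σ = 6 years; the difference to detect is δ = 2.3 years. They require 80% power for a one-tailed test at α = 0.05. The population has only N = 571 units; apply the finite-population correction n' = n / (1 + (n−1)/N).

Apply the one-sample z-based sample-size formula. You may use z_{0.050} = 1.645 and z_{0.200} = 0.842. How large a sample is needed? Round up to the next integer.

n = 40

n = (z_α + z_β)² · σ² / δ²
  = (1.645 + 0.842)² · 6² / 2.3²
  = 6.1852 · 36 / 5.29
  = 42.09
Finite-population correction (N = 571): 42.09 / (1 + (42.09 − 1)/571) = 39.27.
Round up → n = 40.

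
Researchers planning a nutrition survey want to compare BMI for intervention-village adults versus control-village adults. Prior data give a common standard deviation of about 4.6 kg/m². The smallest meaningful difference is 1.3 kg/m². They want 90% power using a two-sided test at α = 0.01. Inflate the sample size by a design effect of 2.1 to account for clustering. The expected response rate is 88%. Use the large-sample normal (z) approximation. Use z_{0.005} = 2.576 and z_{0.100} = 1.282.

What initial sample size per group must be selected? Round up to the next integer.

n = 890 per group

n = (z_{α/2} + z_β)² · (σ₁² + σ₂²) / δ²
  = (2.576 + 1.282)² · (2·4.6² = 42.32) / 1.3²
  = 14.8842 · 42.32 / 1.69
  = 372.72
Design effect: 2.1 × 372.72 = 782.71.
Adjust for 88% response: 782.71 / 0.88 = 889.45.
Round up → n = 890 per group.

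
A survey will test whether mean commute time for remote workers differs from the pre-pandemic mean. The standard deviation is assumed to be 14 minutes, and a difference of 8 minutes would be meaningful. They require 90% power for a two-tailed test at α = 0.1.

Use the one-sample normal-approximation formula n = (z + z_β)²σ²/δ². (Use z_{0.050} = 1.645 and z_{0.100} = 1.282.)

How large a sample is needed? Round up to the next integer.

n = 27

n = (z_{α/2} + z_β)² · σ² / δ²
  = (1.645 + 1.282)² · 14² / 8²
  = 8.5673 · 196 / 64
  = 26.24
Round up → n = 27.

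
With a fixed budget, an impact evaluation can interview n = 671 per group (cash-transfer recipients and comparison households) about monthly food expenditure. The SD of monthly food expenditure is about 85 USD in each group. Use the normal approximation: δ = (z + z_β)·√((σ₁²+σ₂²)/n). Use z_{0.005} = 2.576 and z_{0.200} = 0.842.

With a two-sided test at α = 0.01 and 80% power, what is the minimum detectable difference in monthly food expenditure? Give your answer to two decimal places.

δ = (z_{α/2} + z_β) · √((σ₁²+σ₂²)/n)
  = (2.576 + 0.842) · √(14450/671)
  = 3.418 · √21.535
  = 3.418 · 4.6406
  = 15.8615

Minimum detectable difference ≈ 15.86 USD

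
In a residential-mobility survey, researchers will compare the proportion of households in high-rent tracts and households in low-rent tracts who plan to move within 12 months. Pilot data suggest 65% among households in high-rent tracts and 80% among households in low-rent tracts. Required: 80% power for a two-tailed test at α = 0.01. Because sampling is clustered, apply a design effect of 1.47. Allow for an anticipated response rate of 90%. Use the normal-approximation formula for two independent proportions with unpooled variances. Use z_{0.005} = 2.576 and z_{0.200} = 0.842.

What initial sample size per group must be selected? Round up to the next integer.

n = (z_{α/2} + z_β)² · [p₁(1−p₁) + p₂(1−p₂)] / (p₁ − p₂)²
  = (2.576 + 0.842)² · (0.65·0.35 + 0.80·0.20) / (-0.15)²
  = (3.418)² · (0.2275 + 0.1600) / 0.0225
  = 11.6827 · 0.3875 / 0.0225
  = 201.20
Design effect: 1.47 × 201.20 = 295.77.
Adjust for 90% response: 295.77 / 0.90 = 328.63.
Round up → n = 329 per group.

n = 329 per group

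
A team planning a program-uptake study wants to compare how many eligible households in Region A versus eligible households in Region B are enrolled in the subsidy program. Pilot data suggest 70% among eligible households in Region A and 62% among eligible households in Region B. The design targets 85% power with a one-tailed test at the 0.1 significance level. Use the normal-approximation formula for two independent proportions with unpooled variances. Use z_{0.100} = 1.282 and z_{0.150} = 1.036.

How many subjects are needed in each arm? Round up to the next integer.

n = 375 per group

n = (z_α + z_β)² · [p₁(1−p₁) + p₂(1−p₂)] / (p₁ − p₂)²
  = (1.282 + 1.036)² · (0.70·0.30 + 0.62·0.38) / (0.08)²
  = (2.318)² · (0.2100 + 0.2356) / 0.0064
  = 5.3731 · 0.4456 / 0.0064
  = 374.10
Round up → n = 375 per group.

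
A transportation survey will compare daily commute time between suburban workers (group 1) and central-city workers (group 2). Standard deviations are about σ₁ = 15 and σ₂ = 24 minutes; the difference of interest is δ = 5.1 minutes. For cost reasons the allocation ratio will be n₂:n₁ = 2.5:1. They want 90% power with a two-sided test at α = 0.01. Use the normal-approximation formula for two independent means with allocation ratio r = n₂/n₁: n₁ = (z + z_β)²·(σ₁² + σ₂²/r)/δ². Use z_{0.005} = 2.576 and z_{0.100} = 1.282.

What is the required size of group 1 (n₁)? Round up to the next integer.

n₁ = (z_{α/2} + z_β)² · (σ₁² + σ₂²/r) / δ²
   = (2.576 + 1.282)² · (15² + 24²/2.5) / 5.1²
   = 14.8842 · (225 + 230.4) / 26.01
   = 14.8842 · 455.4 / 26.01
   = 260.60
Round up → n₁ = 261; n₂ = r·n₁ = 2.5 × 261 = 653.

n₁ = 261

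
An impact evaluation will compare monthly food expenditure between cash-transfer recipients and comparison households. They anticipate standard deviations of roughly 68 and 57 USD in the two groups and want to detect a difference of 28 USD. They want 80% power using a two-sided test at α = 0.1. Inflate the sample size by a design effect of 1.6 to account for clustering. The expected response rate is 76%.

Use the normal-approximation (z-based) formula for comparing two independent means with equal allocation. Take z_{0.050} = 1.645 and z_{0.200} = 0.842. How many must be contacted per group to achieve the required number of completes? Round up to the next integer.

n = 131 per group

n = (z_{α/2} + z_β)² · (σ₁² + σ₂²) / δ²
  = (1.645 + 0.842)² · (68² + 57² = 7873) / 28²
  = 6.1852 · 7873 / 784
  = 62.11
Design effect: 1.6 × 62.11 = 99.38.
Adjust for 76% response: 99.38 / 0.76 = 130.76.
Round up → n = 131 per group.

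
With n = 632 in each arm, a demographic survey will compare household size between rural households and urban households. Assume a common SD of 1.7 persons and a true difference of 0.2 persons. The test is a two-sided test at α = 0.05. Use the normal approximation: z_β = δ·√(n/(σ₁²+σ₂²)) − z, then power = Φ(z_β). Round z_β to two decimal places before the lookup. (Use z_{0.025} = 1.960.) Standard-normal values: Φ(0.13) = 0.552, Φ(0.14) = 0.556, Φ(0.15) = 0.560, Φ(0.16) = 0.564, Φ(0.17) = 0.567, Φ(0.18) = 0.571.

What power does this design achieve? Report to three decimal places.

Power ≈ 0.552

z_β = δ·√(n/(σ₁²+σ₂²)) − z_{α/2}
    = 0.2 · √(632/5.78) − 1.960
    = 0.2 · 10.45670 − 1.960
    = 2.0913 − 1.960 = 0.1313 → 0.13
Power = Φ(0.13) = 0.552.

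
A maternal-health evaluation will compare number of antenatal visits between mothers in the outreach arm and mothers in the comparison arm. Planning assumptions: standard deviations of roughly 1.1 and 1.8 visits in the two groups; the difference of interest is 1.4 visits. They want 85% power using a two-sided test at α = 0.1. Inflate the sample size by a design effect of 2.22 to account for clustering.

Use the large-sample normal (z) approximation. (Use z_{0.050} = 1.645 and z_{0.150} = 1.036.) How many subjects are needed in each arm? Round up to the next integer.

n = 37 per group

n = (z_{α/2} + z_β)² · (σ₁² + σ₂²) / δ²
  = (1.645 + 1.036)² · (1.1² + 1.8² = 4.45) / 1.4²
  = 7.1878 · 4.45 / 1.96
  = 16.32
Design effect: 2.22 × 16.32 = 36.23.
Round up → n = 37 per group.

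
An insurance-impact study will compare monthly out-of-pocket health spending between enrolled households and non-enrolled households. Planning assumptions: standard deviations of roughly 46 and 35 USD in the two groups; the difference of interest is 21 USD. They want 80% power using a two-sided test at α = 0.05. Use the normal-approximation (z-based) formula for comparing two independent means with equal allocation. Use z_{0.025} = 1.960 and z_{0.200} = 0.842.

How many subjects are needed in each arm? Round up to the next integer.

n = 60 per group

n = (z_{α/2} + z_β)² · (σ₁² + σ₂²) / δ²
  = (1.960 + 0.842)² · (46² + 35² = 3341) / 21²
  = 7.8512 · 3341 / 441
  = 59.48
Round up → n = 60 per group.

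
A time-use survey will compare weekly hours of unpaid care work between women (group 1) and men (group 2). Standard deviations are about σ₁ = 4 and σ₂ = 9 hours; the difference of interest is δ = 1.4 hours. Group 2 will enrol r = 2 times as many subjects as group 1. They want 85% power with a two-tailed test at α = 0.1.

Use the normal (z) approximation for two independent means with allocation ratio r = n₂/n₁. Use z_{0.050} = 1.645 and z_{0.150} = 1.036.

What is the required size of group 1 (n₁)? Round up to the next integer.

n₁ = 208

n₁ = (z_{α/2} + z_β)² · (σ₁² + σ₂²/r) / δ²
   = (1.645 + 1.036)² · (4² + 9²/2) / 1.4²
   = 7.1878 · (16 + 40.5) / 1.96
   = 7.1878 · 56.5 / 1.96
   = 207.20
Round up → n₁ = 208; n₂ = r·n₁ = 2 × 208 = 416.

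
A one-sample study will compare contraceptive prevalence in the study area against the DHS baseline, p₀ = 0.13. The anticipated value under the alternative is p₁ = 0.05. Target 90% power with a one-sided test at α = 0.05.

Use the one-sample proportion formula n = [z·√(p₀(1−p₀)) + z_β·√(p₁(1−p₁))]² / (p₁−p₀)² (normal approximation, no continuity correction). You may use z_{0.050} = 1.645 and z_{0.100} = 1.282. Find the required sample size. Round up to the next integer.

n = 109

n = [z_α·√(p₀q₀) + z_β·√(p₁q₁)]² / (p₁ − p₀)²
  = [1.645·√(0.13·0.87) + 1.282·√(0.05·0.95)]² / (-0.08)²
  = [1.645·0.3363 + 1.282·0.2179]² / 0.0064
  = [0.8326]² / 0.0064
  = 108.32
Round up → n = 109.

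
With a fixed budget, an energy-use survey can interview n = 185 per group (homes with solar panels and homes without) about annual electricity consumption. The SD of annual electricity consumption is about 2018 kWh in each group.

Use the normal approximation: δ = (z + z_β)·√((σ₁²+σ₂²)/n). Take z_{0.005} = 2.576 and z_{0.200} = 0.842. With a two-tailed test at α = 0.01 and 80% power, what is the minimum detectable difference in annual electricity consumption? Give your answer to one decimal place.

δ = (z_{α/2} + z_β) · √((σ₁²+σ₂²)/n)
  = (2.576 + 0.842) · √(8144648/185)
  = 3.418 · √44025.1
  = 3.418 · 209.8216
  = 717.1704

Minimum detectable difference ≈ 717.2 kWh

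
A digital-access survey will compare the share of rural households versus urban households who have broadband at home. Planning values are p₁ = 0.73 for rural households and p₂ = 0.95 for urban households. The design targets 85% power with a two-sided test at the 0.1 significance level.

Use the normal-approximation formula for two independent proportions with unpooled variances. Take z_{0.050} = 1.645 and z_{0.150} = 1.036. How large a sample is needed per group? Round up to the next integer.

n = (z_{α/2} + z_β)² · [p₁(1−p₁) + p₂(1−p₂)] / (p₁ − p₂)²
  = (1.645 + 1.036)² · (0.73·0.27 + 0.95·0.05) / (-0.22)²
  = (2.681)² · (0.1971 + 0.0475) / 0.0484
  = 7.1878 · 0.2446 / 0.0484
  = 36.32
Round up → n = 37 per group.

n = 37 per group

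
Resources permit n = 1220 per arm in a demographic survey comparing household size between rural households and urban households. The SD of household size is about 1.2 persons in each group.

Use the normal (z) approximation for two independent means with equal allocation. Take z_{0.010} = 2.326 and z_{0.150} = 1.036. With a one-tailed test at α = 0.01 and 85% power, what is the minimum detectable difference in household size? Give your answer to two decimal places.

δ = (z_α + z_β) · √((σ₁²+σ₂²)/n)
  = (2.326 + 1.036) · √(2.88/1220)
  = 3.362 · √0.00236
  = 3.362 · 0.0486
  = 0.1633

Minimum detectable difference ≈ 0.16 persons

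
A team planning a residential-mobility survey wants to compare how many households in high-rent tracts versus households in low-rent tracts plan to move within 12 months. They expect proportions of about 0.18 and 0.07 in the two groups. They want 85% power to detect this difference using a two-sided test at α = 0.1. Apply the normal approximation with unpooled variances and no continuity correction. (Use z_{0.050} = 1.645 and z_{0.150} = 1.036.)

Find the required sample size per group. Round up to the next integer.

n = (z_{α/2} + z_β)² · [p₁(1−p₁) + p₂(1−p₂)] / (p₁ − p₂)²
  = (1.645 + 1.036)² · (0.18·0.82 + 0.07·0.93) / (0.11)²
  = (2.681)² · (0.1476 + 0.0651) / 0.0121
  = 7.1878 · 0.2127 / 0.0121
  = 126.35
Round up → n = 127 per group.

n = 127 per group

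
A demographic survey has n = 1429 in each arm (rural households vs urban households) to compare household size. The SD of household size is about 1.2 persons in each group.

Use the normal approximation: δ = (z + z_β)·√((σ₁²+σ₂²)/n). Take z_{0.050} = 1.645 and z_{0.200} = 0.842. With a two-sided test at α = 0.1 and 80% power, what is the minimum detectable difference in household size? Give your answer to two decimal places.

Minimum detectable difference ≈ 0.11 persons

δ = (z_{α/2} + z_β) · √((σ₁²+σ₂²)/n)
  = (1.645 + 0.842) · √(2.88/1429)
  = 2.487 · √0.00202
  = 2.487 · 0.0449
  = 0.1116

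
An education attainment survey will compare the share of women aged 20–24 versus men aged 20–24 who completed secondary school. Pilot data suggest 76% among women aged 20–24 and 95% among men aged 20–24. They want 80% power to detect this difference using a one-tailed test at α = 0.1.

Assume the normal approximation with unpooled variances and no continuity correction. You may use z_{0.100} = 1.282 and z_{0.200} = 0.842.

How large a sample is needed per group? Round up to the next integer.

n = 29 per group

n = (z_α + z_β)² · [p₁(1−p₁) + p₂(1−p₂)] / (p₁ − p₂)²
  = (1.282 + 0.842)² · (0.76·0.24 + 0.95·0.05) / (-0.19)²
  = (2.124)² · (0.1824 + 0.0475) / 0.0361
  = 4.5114 · 0.2299 / 0.0361
  = 28.73
Round up → n = 29 per group.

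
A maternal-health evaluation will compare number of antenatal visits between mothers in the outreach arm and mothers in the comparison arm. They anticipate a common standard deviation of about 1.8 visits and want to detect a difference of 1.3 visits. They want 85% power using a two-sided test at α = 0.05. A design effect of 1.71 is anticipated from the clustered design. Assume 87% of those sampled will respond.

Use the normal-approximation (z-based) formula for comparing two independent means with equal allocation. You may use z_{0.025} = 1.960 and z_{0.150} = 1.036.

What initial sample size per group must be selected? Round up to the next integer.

n = 68 per group

n = (z_{α/2} + z_β)² · (σ₁² + σ₂²) / δ²
  = (1.960 + 1.036)² · (2·1.8² = 6.48) / 1.3²
  = 8.9760 · 6.48 / 1.69
  = 34.42
Design effect: 1.71 × 34.42 = 58.85.
Adjust for 87% response: 58.85 / 0.87 = 67.65.
Round up → n = 68 per group.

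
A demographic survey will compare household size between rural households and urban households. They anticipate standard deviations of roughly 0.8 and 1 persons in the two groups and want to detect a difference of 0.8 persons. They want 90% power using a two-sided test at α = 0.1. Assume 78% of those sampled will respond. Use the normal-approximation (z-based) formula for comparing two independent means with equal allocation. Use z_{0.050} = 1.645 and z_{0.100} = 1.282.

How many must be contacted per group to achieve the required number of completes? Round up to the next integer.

n = (z_{α/2} + z_β)² · (σ₁² + σ₂²) / δ²
  = (1.645 + 1.282)² · (0.8² + 1² = 1.64) / 0.8²
  = 8.5673 · 1.64 / 0.64
  = 21.95
Adjust for 78% response: 21.95 / 0.78 = 28.15.
Round up → n = 29 per group.

n = 29 per group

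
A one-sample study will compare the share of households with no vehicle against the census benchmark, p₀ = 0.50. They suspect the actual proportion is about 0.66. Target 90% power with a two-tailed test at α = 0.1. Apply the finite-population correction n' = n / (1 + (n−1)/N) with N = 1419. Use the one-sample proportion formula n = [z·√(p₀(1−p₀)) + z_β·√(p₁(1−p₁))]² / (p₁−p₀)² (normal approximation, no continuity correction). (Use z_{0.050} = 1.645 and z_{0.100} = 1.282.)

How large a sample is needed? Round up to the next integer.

n = [z_{α/2}·√(p₀q₀) + z_β·√(p₁q₁)]² / (p₁ − p₀)²
  = [1.645·√(0.50·0.50) + 1.282·√(0.66·0.34)]² / (0.16)²
  = [1.645·0.5000 + 1.282·0.4737]² / 0.0256
  = [1.4298]² / 0.0256
  = 79.86
Finite-population correction (N = 1419): 79.86 / (1 + (79.86 − 1)/1419) = 75.65.
Round up → n = 76.

n = 76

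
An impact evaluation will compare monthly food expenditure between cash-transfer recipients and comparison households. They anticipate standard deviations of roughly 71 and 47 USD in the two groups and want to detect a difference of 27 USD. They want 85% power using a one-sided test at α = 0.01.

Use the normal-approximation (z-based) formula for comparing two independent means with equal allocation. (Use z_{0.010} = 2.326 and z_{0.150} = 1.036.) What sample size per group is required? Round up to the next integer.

n = (z_α + z_β)² · (σ₁² + σ₂²) / δ²
  = (2.326 + 1.036)² · (71² + 47² = 7250) / 27²
  = 11.3030 · 7250 / 729
  = 112.41
Round up → n = 113 per group.

n = 113 per group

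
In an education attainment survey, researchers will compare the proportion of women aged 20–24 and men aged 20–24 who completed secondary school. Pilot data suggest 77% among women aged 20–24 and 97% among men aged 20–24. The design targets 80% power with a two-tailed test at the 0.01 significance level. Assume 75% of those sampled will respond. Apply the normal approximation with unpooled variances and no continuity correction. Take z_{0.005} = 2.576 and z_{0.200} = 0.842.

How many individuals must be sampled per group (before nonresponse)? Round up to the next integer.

n = 81 per group

n = (z_{α/2} + z_β)² · [p₁(1−p₁) + p₂(1−p₂)] / (p₁ − p₂)²
  = (2.576 + 0.842)² · (0.77·0.23 + 0.97·0.03) / (-0.20)²
  = (3.418)² · (0.1771 + 0.0291) / 0.0400
  = 11.6827 · 0.2062 / 0.0400
  = 60.22
Adjust for 75% response: 60.22 / 0.75 = 80.30.
Round up → n = 81 per group.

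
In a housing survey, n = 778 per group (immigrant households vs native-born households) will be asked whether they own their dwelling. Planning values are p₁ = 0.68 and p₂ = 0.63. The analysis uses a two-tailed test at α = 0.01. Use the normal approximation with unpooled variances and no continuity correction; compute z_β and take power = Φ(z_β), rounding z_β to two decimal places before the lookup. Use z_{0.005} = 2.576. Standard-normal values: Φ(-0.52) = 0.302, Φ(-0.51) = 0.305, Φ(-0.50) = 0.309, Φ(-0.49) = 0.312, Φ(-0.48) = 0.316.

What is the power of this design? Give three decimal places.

z_β = |p₁−p₂|·√(n/[p₁q₁+p₂q₂]) − z_{α/2}
    = 0.05 · √(778/0.4507) − 2.576
    = 0.05 · 41.5476 − 2.576
    = 2.0774 − 2.576 = -0.4986 → -0.50
Power = Φ(-0.50) = 0.309.

Power ≈ 0.309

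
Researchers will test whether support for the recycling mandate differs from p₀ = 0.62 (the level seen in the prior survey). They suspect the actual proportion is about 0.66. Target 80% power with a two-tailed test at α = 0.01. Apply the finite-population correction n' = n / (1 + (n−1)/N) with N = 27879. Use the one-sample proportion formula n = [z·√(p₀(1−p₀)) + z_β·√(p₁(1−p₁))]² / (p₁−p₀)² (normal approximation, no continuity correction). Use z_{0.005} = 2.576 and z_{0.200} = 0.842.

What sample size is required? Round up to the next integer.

n = 1603

n = [z_{α/2}·√(p₀q₀) + z_β·√(p₁q₁)]² / (p₁ − p₀)²
  = [2.576·√(0.62·0.38) + 0.842·√(0.66·0.34)]² / (0.04)²
  = [2.576·0.4854 + 0.842·0.4737]² / 0.0016
  = [1.6492]² / 0.0016
  = 1699.95
Finite-population correction (N = 27879): 1699.95 / (1 + (1699.95 − 1)/27879) = 1602.31.
Round up → n = 1603.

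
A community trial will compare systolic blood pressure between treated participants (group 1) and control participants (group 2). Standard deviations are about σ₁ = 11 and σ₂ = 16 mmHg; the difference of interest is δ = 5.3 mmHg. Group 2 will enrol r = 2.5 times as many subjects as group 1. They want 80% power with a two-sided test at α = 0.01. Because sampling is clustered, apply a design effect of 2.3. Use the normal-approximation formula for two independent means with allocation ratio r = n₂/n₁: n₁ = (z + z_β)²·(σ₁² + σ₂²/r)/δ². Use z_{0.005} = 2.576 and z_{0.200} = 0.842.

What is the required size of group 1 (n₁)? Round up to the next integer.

n₁ = 214

n₁ = (z_{α/2} + z_β)² · (σ₁² + σ₂²/r) / δ²
   = (2.576 + 0.842)² · (11² + 16²/2.5) / 5.3²
   = 11.6827 · (121 + 102.4) / 28.09
   = 11.6827 · 223.4 / 28.09
   = 92.91
Design effect: 2.3 × 92.91 = 213.70.
Round up → n₁ = 214; n₂ = r·n₁ = 2.5 × 214 = 535.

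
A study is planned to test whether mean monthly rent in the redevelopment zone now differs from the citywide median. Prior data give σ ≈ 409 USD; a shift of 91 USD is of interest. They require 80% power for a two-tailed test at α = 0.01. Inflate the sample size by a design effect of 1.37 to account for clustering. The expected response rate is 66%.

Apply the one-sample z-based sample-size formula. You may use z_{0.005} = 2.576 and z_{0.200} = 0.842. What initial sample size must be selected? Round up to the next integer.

n = 490

n = (z_{α/2} + z_β)² · σ² / δ²
  = (2.576 + 0.842)² · 409² / 91²
  = 11.6827 · 167281 / 8281
  = 236.00
Design effect: 1.37 × 236.00 = 323.32.
Adjust for 66% response: 323.32 / 0.66 = 489.87.
Round up → n = 490.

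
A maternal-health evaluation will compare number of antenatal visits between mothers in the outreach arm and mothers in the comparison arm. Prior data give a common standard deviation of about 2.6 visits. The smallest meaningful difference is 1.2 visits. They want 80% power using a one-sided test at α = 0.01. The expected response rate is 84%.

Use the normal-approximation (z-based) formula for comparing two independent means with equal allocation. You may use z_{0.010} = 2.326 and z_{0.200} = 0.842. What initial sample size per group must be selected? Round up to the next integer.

n = (z_α + z_β)² · (σ₁² + σ₂²) / δ²
  = (2.326 + 0.842)² · (2·2.6² = 13.52) / 1.2²
  = 10.0362 · 13.52 / 1.44
  = 94.23
Adjust for 84% response: 94.23 / 0.84 = 112.18.
Round up → n = 113 per group.

n = 113 per group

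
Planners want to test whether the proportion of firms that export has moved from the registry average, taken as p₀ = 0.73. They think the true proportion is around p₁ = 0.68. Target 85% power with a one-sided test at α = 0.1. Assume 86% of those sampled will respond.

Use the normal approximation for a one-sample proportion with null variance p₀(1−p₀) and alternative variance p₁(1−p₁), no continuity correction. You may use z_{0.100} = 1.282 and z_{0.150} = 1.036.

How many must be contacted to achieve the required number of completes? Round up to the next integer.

n = 516

n = [z_α·√(p₀q₀) + z_β·√(p₁q₁)]² / (p₁ − p₀)²
  = [1.282·√(0.73·0.27) + 1.036·√(0.68·0.32)]² / (-0.05)²
  = [1.282·0.4440 + 1.036·0.4665]² / 0.0025
  = [1.0524]² / 0.0025
  = 443.04
Adjust for 86% response: 443.04 / 0.86 = 515.16.
Round up → n = 516.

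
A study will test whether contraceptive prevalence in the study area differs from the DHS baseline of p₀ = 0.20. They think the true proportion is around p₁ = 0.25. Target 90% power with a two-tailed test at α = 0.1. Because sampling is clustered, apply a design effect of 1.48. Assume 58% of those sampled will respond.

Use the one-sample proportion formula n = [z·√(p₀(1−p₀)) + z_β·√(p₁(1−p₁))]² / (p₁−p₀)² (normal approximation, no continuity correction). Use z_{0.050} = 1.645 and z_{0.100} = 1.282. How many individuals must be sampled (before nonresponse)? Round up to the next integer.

n = 1503

n = [z_{α/2}·√(p₀q₀) + z_β·√(p₁q₁)]² / (p₁ − p₀)²
  = [1.645·√(0.20·0.80) + 1.282·√(0.25·0.75)]² / (0.05)²
  = [1.645·0.4000 + 1.282·0.4330]² / 0.0025
  = [1.2131]² / 0.0025
  = 588.67
Design effect: 1.48 × 588.67 = 871.23.
Adjust for 58% response: 871.23 / 0.58 = 1502.11.
Round up → n = 1503.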